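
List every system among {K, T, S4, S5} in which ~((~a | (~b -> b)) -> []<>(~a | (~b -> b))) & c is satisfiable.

K, T, S4

S4-tableau for the formula:
1. ~((~a | (~b -> b)) -> []<>(~a | (~b -> b))) & c, 0
2. ~((~a | (~b -> b)) -> []<>(~a | (~b -> b))), 0   [&-rule on 1]
3. c, 0   [&-rule on 1]
4. ~a | (~b -> b), 0   [~->-rule on 2]
5. ~[]<>(~a | (~b -> b)), 0   [~->-rule on 2]
6. ~b -> b, 0   [|-rule on 4 (branches; this branch)]
7. b, 0   [->-rule on 6 (branches; this branch)]
8. ~<>(~a | (~b -> b)), 1   [~[]-rule on 5: fresh world 1, 0R1]
9. ~(~a | (~b -> b)), 1   [~<>-rule on 8 via 1R1]
10. a, 1   [~|-rule on 9]
11. ~(~b -> b), 1   [~|-rule on 9]
12. ~b, 1   [~->-rule on 11]
Accessibility: 0R0, 0R1, 1R1
Complete open branch: satisfiable in S4, hence also in K, T (this S4-model is also a K-model and a T-model).
S5-tableau for the formula:
1. ~((~a | (~b -> b)) -> []<>(~a | (~b -> b))) & c, 0
2. ~((~a | (~b -> b)) -> []<>(~a | (~b -> b))), 0   [&-rule on 1]
3. c, 0   [&-rule on 1]
4. ~a | (~b -> b), 0   [~->-rule on 2]
5. ~[]<>(~a | (~b -> b)), 0   [~->-rule on 2]
6. ~b -> b, 0   [|-rule on 4 (branches; this branch)]
7. b, 0   [->-rule on 6 (branches; this branch)]
8. ~<>(~a | (~b -> b)), 1   [~[]-rule on 5: fresh world 1, 0R1]
9. ~(~a | (~b -> b)), 0   [~<>-rule on 8 via 1R0]
10. a, 0   [~|-rule on 9]
11. ~(~b -> b), 0   [~|-rule on 9]
12. ~b, 0   [~->-rule on 11]
Accessibility: 0R0, 0R1, 1R0, 1R1
Branch closes: b and ~b both at 0.
Every branch closes (one shown): unsatisfiable in S5.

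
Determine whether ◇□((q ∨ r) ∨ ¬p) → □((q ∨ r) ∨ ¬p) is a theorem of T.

Tableau for the negation ¬(◇□((q ∨ r) ∨ ¬p) → □((q ∨ r) ∨ ¬p)):
1. ¬(◇□((q ∨ r) ∨ ¬p) → □((q ∨ r) ∨ ¬p)), u
2. ◇□((q ∨ r) ∨ ¬p), u
3. ¬□((q ∨ r) ∨ ¬p), u
4. □((q ∨ r) ∨ ¬p), v
5. (q ∨ r) ∨ ¬p, v
6. ¬p, v
7. ¬((q ∨ r) ∨ ¬p), w
8. ¬(q ∨ r), w
9. p, w
10. ¬q, w
11. ¬r, w
Accessibility: uRu, uRv, uRw, vRv, wRw
The negation has an open branch (countermodel exists).

Invalid (countermodel exists)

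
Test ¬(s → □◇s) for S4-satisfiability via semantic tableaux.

Satisfiable

1. ¬(s → □◇s), w0
2. s, w0
3. ¬□◇s, w0
4. ¬◇s, w1
5. ¬s, w1
Accessibility: w0Rw0, w0Rw1, w1Rw1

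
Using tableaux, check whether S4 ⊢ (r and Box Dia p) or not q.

Invalid (countermodel exists)

Tableau for the negation not ((r and Box Dia p) or not q):
1. not ((r and Box Dia p) or not q), u
2. not (r and Box Dia p), u   [neg-or-rule on 1]
3. q, u   [neg-or-rule on 1]
4. not Box Dia p, u   [neg-and-rule on 2 (branches; this branch)]
5. not Dia p, v   [neg-Box-rule on 4: fresh world v, uRv]
6. not p, v   [neg-Dia-rule on 5 via vRv]
Accessibility: uRu, uRv, vRv
The negation has an open branch (countermodel exists).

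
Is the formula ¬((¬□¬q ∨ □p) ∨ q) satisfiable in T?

Yes, satisfiable

1. ¬((¬□¬q ∨ □p) ∨ q), 0
2. ¬(¬□¬q ∨ □p), 0
3. ¬q, 0
4. □¬q, 0
5. ¬□p, 0
6. ¬p, 1
7. ¬q, 1
Accessibility: 0R0, 0R1, 1R1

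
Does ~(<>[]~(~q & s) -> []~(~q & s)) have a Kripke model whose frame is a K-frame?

Satisfiable (open branch found)

1. ~(<>[]~(~q & s) -> []~(~q & s)), 0
2. <>[]~(~q & s), 0
3. ~[]~(~q & s), 0
4. []~(~q & s), 1
5. ~q & s, 2
6. ~q, 2
7. s, 2
Accessibility: 0R1, 0R2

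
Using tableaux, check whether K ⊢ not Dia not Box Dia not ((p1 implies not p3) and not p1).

Tableau for the negation Dia not Box Dia not ((p1 implies not p3) and not p1):
1. Dia not Box Dia not ((p1 implies not p3) and not p1), u
2. not Box Dia not ((p1 implies not p3) and not p1), v
3. not Dia not ((p1 implies not p3) and not p1), w
Accessibility: uRv, vRw
The negation has an open branch (countermodel exists).

Invalid (countermodel exists)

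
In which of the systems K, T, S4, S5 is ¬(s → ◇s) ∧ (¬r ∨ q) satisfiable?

K-tableau for the formula:
1. ¬(s → ◇s) ∧ (¬r ∨ q), w0
2. ¬(s → ◇s), w0   [∧-rule on 1]
3. ¬r ∨ q, w0   [∧-rule on 1]
4. s, w0   [¬→-rule on 2]
5. ¬◇s, w0   [¬→-rule on 2]
6. q, w0   [∨-rule on 3 (branches; this branch)]
Complete open branch: satisfiable in K.
T-tableau for the formula:
1. ¬(s → ◇s) ∧ (¬r ∨ q), w0
2. ¬(s → ◇s), w0   [∧-rule on 1]
3. ¬r ∨ q, w0   [∧-rule on 1]
4. s, w0   [¬→-rule on 2]
5. ¬◇s, w0   [¬→-rule on 2]
6. ¬s, w0   [¬◇-rule on 5 via w0Rw0]
Accessibility: w0Rw0
Branch closes: s and ¬s both at w0.
Every branch closes (one shown): unsatisfiable in T, hence also in S4, S5 (every S4/S5-frame is a T-frame).

K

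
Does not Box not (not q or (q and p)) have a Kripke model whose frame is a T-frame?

Yes, satisfiable

1. not Box not (not q or (q and p)), w0
2. not q or (q and p), w1   [neg-Box-rule on 1: fresh world w1, w0Rw1]
3. q and p, w1   [or-rule on 2 (branches; this branch)]
4. q, w1   [and-rule on 3]
5. p, w1   [and-rule on 3]
Accessibility: w0Rw0, w0Rw1, w1Rw1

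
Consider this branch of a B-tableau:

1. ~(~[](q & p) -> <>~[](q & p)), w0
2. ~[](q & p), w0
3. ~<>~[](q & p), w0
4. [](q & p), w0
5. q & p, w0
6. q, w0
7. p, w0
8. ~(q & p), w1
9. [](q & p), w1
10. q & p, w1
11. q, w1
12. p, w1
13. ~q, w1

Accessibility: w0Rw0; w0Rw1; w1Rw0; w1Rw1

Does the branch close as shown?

Both q and ~q appear at w1.

Yes, closed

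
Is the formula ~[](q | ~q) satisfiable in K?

1. ~[](q | ~q), 0
2. ~(q | ~q), 1   [~[]-rule on 1: fresh world 1, 0R1]
3. ~q, 1   [~|-rule on 2]
4. q, 1   [~|-rule on 2]
Accessibility: 0R1
Branch closes: q and ~q both at 1.
All branches of the tableau close; one closing branch shown above.

Unsatisfiable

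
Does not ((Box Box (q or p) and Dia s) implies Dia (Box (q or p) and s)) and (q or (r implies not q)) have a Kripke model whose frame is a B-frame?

1. not ((Box Box (q or p) and Dia s) implies Dia (Box (q or p) and s)) and (q or (r implies not q)), u
2. not ((Box Box (q or p) and Dia s) implies Dia (Box (q or p) and s)), u
3. q or (r implies not q), u
4. Box Box (q or p) and Dia s, u
5. not Dia (Box (q or p) and s), u
6. Box Box (q or p), u
7. Dia s, u
8. not (Box (q or p) and s), u
9. Box (q or p), u
10. q or p, u
11. r implies not q, u
12. not Box (q or p), u
13. p, u
14. not q, u
15. s, v
16. not (Box (q or p) and s), v
17. Box (q or p), v
18. q or p, v
19. not Box (q or p), v
20. p, v
21. not (q or p), w
22. not q, w
23. not p, w
24. not (Box (q or p) and s), w
25. Box (q or p), w
26. q or p, w
27. not s, w
28. p, w
Accessibility: uRu, uRv, uRw, vRu, vRv, wRu, wRw
Branch closes: p and not p both at w.
(One branch shown.) All branches close.

Unsatisfiable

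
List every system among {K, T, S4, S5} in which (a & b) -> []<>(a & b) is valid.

S5-tableau for the negation ~((a & b) -> []<>(a & b)):
1. ~((a & b) -> []<>(a & b)), w0
2. a & b, w0
3. ~[]<>(a & b), w0
4. a, w0
5. b, w0
6. ~<>(a & b), w1
7. ~(a & b), w0
8. ~(a & b), w1
9. ~b, w0
Accessibility: w0Rw0, w0Rw1, w1Rw0, w1Rw1
Branch closes: b and ~b both at w0.
Every branch closes (one shown): valid in S5.
S4-tableau for the negation ~((a & b) -> []<>(a & b)):
1. ~((a & b) -> []<>(a & b)), w0
2. a & b, w0
3. ~[]<>(a & b), w0
4. a, w0
5. b, w0
6. ~<>(a & b), w1
7. ~(a & b), w1
8. ~b, w1
Accessibility: w0Rw0, w0Rw1, w1Rw1
Complete open branch: countermodel on an S4-frame, so not valid in S4, nor in K, T (the same frame is also a K-frame and a T-frame).

S5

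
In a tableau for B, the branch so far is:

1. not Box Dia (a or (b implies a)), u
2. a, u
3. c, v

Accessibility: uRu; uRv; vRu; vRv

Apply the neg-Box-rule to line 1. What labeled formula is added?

a fresh world w with uRw, and not Dia (a or (b implies a)) at w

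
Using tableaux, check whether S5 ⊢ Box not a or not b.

Tableau for the negation not (Box not a or not b):
1. not (Box not a or not b), u
2. not Box not a, u   [neg-or-rule on 1]
3. b, u   [neg-or-rule on 1]
4. a, v   [neg-Box-rule on 2: fresh world v, uRv]
Accessibility: uRu, uRv, vRu, vRv
The negation has an open branch (countermodel exists).

No, not valid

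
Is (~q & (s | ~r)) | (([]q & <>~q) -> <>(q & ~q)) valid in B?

Yes, valid

Tableau for the negation ~((~q & (s | ~r)) | (([]q & <>~q) -> <>(q & ~q))):
1. ~((~q & (s | ~r)) | (([]q & <>~q) -> <>(q & ~q))), u
2. ~(~q & (s | ~r)), u
3. ~(([]q & <>~q) -> <>(q & ~q)), u
4. []q & <>~q, u
5. ~<>(q & ~q), u
6. []q, u
7. <>~q, u
8. ~(q & ~q), u
9. q, u
10. ~(s | ~r), u
11. ~s, u
12. r, u
13. ~q, v
14. ~(q & ~q), v
15. q, v
Accessibility: uRu, uRv, vRu, vRv
Branch closes: q and ~q both at v.
Every branch of the negation's tableau closes; the branch above is one of them.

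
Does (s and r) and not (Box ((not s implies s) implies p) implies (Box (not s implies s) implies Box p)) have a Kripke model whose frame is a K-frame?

No, unsatisfiable

1. (s and r) and not (Box ((not s implies s) implies p) implies (Box (not s implies s) implies Box p)), 0
2. s and r, 0
3. not (Box ((not s implies s) implies p) implies (Box (not s implies s) implies Box p)), 0
4. s, 0
5. r, 0
6. Box ((not s implies s) implies p), 0
7. not (Box (not s implies s) implies Box p), 0
8. Box (not s implies s), 0
9. not Box p, 0
10. not p, 1
11. (not s implies s) implies p, 1
12. not s implies s, 1
13. not (not s implies s), 1
14. not s, 1
15. s, 1
Accessibility: 0R1
Branch closes: s and not s both at 1.
All branches of the tableau close; one closing branch shown above.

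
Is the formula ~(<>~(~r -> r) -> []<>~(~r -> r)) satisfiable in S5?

1. ~(<>~(~r -> r) -> []<>~(~r -> r)), u
2. <>~(~r -> r), u   [~->-rule on 1]
3. ~[]<>~(~r -> r), u   [~->-rule on 1]
4. ~(~r -> r), v   [<>-rule on 2: fresh world v, uRv]
5. ~r, v   [~->-rule on 4]
6. ~<>~(~r -> r), w   [~[]-rule on 3: fresh world w, uRw]
7. ~r -> r, u   [~<>-rule on 6 via wRu]
8. ~r -> r, v   [~<>-rule on 6 via wRv]
9. ~r -> r, w   [~<>-rule on 6 via wRw]
10. r, u   [->-rule on 7 (branches; this branch)]
11. r, v   [->-rule on 8 (branches; this branch)]
Accessibility: uRu, uRv, uRw, vRu, vRv, vRw, wRu, wRv, wRw
Branch closes: r and ~r both at v.
Every branch closes; the branch above is one of them.

No, unsatisfiable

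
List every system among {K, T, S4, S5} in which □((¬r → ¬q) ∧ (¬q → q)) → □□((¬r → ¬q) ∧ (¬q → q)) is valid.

T-tableau for the negation ¬(□((¬r → ¬q) ∧ (¬q → q)) → □□((¬r → ¬q) ∧ (¬q → q))):
1. ¬(□((¬r → ¬q) ∧ (¬q → q)) → □□((¬r → ¬q) ∧ (¬q → q))), w0
2. □((¬r → ¬q) ∧ (¬q → q)), w0
3. ¬□□((¬r → ¬q) ∧ (¬q → q)), w0
4. (¬r → ¬q) ∧ (¬q → q), w0
5. ¬r → ¬q, w0
6. ¬q → q, w0
7. r, w0
8. q, w0
9. ¬□((¬r → ¬q) ∧ (¬q → q)), w1
10. (¬r → ¬q) ∧ (¬q → q), w1
11. ¬r → ¬q, w1
12. ¬q → q, w1
13. r, w1
14. q, w1
15. ¬((¬r → ¬q) ∧ (¬q → q)), w2
16. ¬(¬q → q), w2
17. ¬q, w2
Accessibility: w0Rw0, w0Rw1, w1Rw1, w1Rw2, w2Rw2
Complete open branch: countermodel on a T-frame, so not valid in T, nor in K (the same frame is also a K-frame).
S4-tableau for the negation ¬(□((¬r → ¬q) ∧ (¬q → q)) → □□((¬r → ¬q) ∧ (¬q → q))):
1. ¬(□((¬r → ¬q) ∧ (¬q → q)) → □□((¬r → ¬q) ∧ (¬q → q))), w0
2. □((¬r → ¬q) ∧ (¬q → q)), w0
3. ¬□□((¬r → ¬q) ∧ (¬q → q)), w0
4. (¬r → ¬q) ∧ (¬q → q), w0
5. ¬r → ¬q, w0
6. ¬q → q, w0
7. r, w0
8. q, w0
9. ¬□((¬r → ¬q) ∧ (¬q → q)), w1
10. (¬r → ¬q) ∧ (¬q → q), w1
11. ¬r → ¬q, w1
12. ¬q → q, w1
13. r, w1
14. q, w1
15. ¬((¬r → ¬q) ∧ (¬q → q)), w2
16. (¬r → ¬q) ∧ (¬q → q), w2
17. ¬r → ¬q, w2
18. ¬q → q, w2
19. ¬(¬q → q), w2
20. ¬q, w2
21. q, w2
Accessibility: w0Rw0, w0Rw1, w0Rw2, w1Rw1, w1Rw2, w2Rw2
Branch closes: q and ¬q both at w2.
Every branch closes (one shown): valid in S4, hence also in S5 (every theorem of S4 is a theorem of S5).

S4, S5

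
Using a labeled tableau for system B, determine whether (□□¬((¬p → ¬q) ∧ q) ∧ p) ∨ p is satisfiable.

Satisfiable (open branch found)

1. (□□¬((¬p → ¬q) ∧ q) ∧ p) ∨ p, u
2. p, u
Accessibility: uRu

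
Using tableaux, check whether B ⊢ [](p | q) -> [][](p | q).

Not valid

Tableau for the negation ~([](p | q) -> [][](p | q)):
1. ~([](p | q) -> [][](p | q)), w0
2. [](p | q), w0
3. ~[][](p | q), w0
4. p | q, w0
5. q, w0
6. ~[](p | q), w1
7. p | q, w1
8. q, w1
9. ~(p | q), w2
10. ~p, w2
11. ~q, w2
Accessibility: w0Rw0, w0Rw1, w1Rw0, w1Rw1, w1Rw2, w2Rw1, w2Rw2
The negation has an open branch (countermodel exists).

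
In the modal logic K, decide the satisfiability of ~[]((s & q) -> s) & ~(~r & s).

Unsatisfiable

1. ~[]((s & q) -> s) & ~(~r & s), u
2. ~[]((s & q) -> s), u
3. ~(~r & s), u
4. ~s, u
5. ~((s & q) -> s), v
6. s & q, v
7. ~s, v
8. s, v
9. q, v
Accessibility: uRv
Branch closes: s and ~s both at v.
Every branch closes; the branch above is one of them.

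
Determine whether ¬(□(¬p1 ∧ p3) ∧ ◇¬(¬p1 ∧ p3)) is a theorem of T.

Valid in T

Tableau for the negation □(¬p1 ∧ p3) ∧ ◇¬(¬p1 ∧ p3):
1. □(¬p1 ∧ p3) ∧ ◇¬(¬p1 ∧ p3), w0
2. □(¬p1 ∧ p3), w0
3. ◇¬(¬p1 ∧ p3), w0
4. ¬p1 ∧ p3, w0
5. ¬p1, w0
6. p3, w0
7. ¬(¬p1 ∧ p3), w1
8. ¬p1 ∧ p3, w1
9. ¬p1, w1
10. p3, w1
11. ¬p3, w1
Accessibility: w0Rw0, w0Rw1, w1Rw1
Branch closes: p3 and ¬p3 both at w1.
All branches of the negation close; one closing branch shown above.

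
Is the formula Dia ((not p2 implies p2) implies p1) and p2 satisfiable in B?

1. Dia ((not p2 implies p2) implies p1) and p2, 0
2. Dia ((not p2 implies p2) implies p1), 0   [and-rule on 1]
3. p2, 0   [and-rule on 1]
4. (not p2 implies p2) implies p1, 1   [Dia-rule on 2: fresh world 1, 0R1]
5. p1, 1   [implies-rule on 4 (branches; this branch)]
Accessibility: 0R0, 0R1, 1R0, 1R1

Satisfiable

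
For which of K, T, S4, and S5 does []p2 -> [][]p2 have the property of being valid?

T-tableau for the negation ~([]p2 -> [][]p2):
1. ~([]p2 -> [][]p2), 0
2. []p2, 0
3. ~[][]p2, 0
4. p2, 0
5. ~[]p2, 1
6. p2, 1
7. ~p2, 2
Accessibility: 0R0, 0R1, 1R1, 1R2, 2R2
Complete open branch: countermodel on a T-frame, so not valid in T, nor in K (the same frame is also a K-frame).
S4-tableau for the negation ~([]p2 -> [][]p2):
1. ~([]p2 -> [][]p2), 0
2. []p2, 0
3. ~[][]p2, 0
4. p2, 0
5. ~[]p2, 1
6. p2, 1
7. ~p2, 2
8. p2, 2
Accessibility: 0R0, 0R1, 0R2, 1R1, 1R2, 2R2
Branch closes: p2 and ~p2 both at 2.
Every branch closes (one shown): valid in S4, hence also in S5 (every theorem of S4 is a theorem of S5).

S4, S5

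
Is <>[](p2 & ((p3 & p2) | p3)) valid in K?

Invalid (countermodel exists)

Tableau for the negation ~<>[](p2 & ((p3 & p2) | p3)):
1. ~<>[](p2 & ((p3 & p2) | p3)), w0
The negation has an open branch (countermodel exists).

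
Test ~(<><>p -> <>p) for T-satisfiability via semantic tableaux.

Yes, satisfiable

1. ~(<><>p -> <>p), u
2. <><>p, u
3. ~<>p, u
4. ~p, u
5. <>p, v
6. ~p, v
7. p, w
Accessibility: uRu, uRv, vRv, vRw, wRw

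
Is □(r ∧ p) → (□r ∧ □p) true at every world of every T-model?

Yes, valid

Tableau for the negation ¬(□(r ∧ p) → (□r ∧ □p)):
1. ¬(□(r ∧ p) → (□r ∧ □p)), w0
2. □(r ∧ p), w0   [¬→-rule on 1]
3. ¬(□r ∧ □p), w0   [¬→-rule on 1]
4. r ∧ p, w0   [□-rule on 2 via w0Rw0]
5. r, w0   [∧-rule on 4]
6. p, w0   [∧-rule on 4]
7. ¬□p, w0   [¬∧-rule on 3 (branches; this branch)]
8. ¬p, w1   [¬□-rule on 7: fresh world w1, w0Rw1]
9. r ∧ p, w1   [□-rule on 2 via w0Rw1]
10. r, w1   [∧-rule on 9]
11. p, w1   [∧-rule on 9]
Accessibility: w0Rw0, w0Rw1, w1Rw1
Branch closes: p and ¬p both at w1.
Every branch of the negation's tableau closes; the branch above is one of them.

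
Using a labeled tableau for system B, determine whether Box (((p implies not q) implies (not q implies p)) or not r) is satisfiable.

Satisfiable (open branch found)

1. Box (((p implies not q) implies (not q implies p)) or not r), 0
2. ((p implies not q) implies (not q implies p)) or not r, 0   [Box-rule on 1 via 0R0]
3. not r, 0   [or-rule on 2 (branches; this branch)]
Accessibility: 0R0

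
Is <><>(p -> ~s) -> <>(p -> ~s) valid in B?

Not valid

Tableau for the negation ~(<><>(p -> ~s) -> <>(p -> ~s)):
1. ~(<><>(p -> ~s) -> <>(p -> ~s)), w0
2. <><>(p -> ~s), w0
3. ~<>(p -> ~s), w0
4. ~(p -> ~s), w0
5. p, w0
6. s, w0
7. <>(p -> ~s), w1
8. ~(p -> ~s), w1
9. p, w1
10. s, w1
11. p -> ~s, w2
12. ~s, w2
Accessibility: w0Rw0, w0Rw1, w1Rw0, w1Rw1, w1Rw2, w2Rw1, w2Rw2
The negation has an open branch (countermodel exists).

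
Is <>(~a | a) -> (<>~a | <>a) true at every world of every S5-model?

Tableau for the negation ~(<>(~a | a) -> (<>~a | <>a)):
1. ~(<>(~a | a) -> (<>~a | <>a)), u
2. <>(~a | a), u
3. ~(<>~a | <>a), u
4. ~<>~a, u
5. ~<>a, u
6. a, u
7. ~a, u
Accessibility: uRu
Branch closes: a and ~a both at u.
Every branch of the negation's tableau closes; the branch above is one of them.

Valid in S5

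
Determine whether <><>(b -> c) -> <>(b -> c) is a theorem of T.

No, not valid

Tableau for the negation ~(<><>(b -> c) -> <>(b -> c)):
1. ~(<><>(b -> c) -> <>(b -> c)), 0
2. <><>(b -> c), 0
3. ~<>(b -> c), 0
4. ~(b -> c), 0
5. b, 0
6. ~c, 0
7. <>(b -> c), 1
8. ~(b -> c), 1
9. b, 1
10. ~c, 1
11. b -> c, 2
12. c, 2
Accessibility: 0R0, 0R1, 1R1, 1R2, 2R2
The negation has an open branch (countermodel exists).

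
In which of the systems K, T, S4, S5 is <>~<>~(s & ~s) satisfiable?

T-tableau for the formula:
1. <>~<>~(s & ~s), w0
2. ~<>~(s & ~s), w1   [<>-rule on 1: fresh world w1, w0Rw1]
3. s & ~s, w1   [~<>-rule on 2 via w1Rw1]
4. s, w1   [&-rule on 3]
5. ~s, w1   [&-rule on 3]
Accessibility: w0Rw0, w0Rw1, w1Rw1
Branch closes: s and ~s both at w1.
Every branch closes (one shown): unsatisfiable in T, hence also in S4, S5 (every S4/S5-frame is a T-frame).
K-tableau for the formula:
1. <>~<>~(s & ~s), w0
2. ~<>~(s & ~s), w1   [<>-rule on 1: fresh world w1, w0Rw1]
Accessibility: w0Rw1
Complete open branch: satisfiable in K.

K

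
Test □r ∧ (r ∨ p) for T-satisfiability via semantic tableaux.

Yes, satisfiable

1. □r ∧ (r ∨ p), u
2. □r, u
3. r ∨ p, u
4. r, u
5. p, u
Accessibility: uRu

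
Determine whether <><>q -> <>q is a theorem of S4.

Valid

Tableau for the negation ~(<><>q -> <>q):
1. ~(<><>q -> <>q), u
2. <><>q, u
3. ~<>q, u
4. ~q, u
5. <>q, v
6. ~q, v
7. q, w
8. ~q, w
Accessibility: uRu, uRv, uRw, vRv, vRw, wRw
Branch closes: q and ~q both at w.
All branches of the negation close; one closing branch shown above.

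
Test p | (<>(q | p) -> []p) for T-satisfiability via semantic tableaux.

Yes, satisfiable

1. p | (<>(q | p) -> []p), 0
2. <>(q | p) -> []p, 0
3. []p, 0
4. p, 0
Accessibility: 0R0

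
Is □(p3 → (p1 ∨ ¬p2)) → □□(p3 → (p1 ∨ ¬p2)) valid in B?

Tableau for the negation ¬(□(p3 → (p1 ∨ ¬p2)) → □□(p3 → (p1 ∨ ¬p2))):
1. ¬(□(p3 → (p1 ∨ ¬p2)) → □□(p3 → (p1 ∨ ¬p2))), u
2. □(p3 → (p1 ∨ ¬p2)), u   [¬→-rule on 1]
3. ¬□□(p3 → (p1 ∨ ¬p2)), u   [¬→-rule on 1]
4. p3 → (p1 ∨ ¬p2), u   [□-rule on 2 via uRu]
5. p1 ∨ ¬p2, u   [→-rule on 4 (branches; this branch)]
6. ¬p2, u   [∨-rule on 5 (branches; this branch)]
7. ¬□(p3 → (p1 ∨ ¬p2)), v   [¬□-rule on 3: fresh world v, uRv]
8. p3 → (p1 ∨ ¬p2), v   [□-rule on 2 via uRv]
9. p1 ∨ ¬p2, v   [→-rule on 8 (branches; this branch)]
10. ¬p2, v   [∨-rule on 9 (branches; this branch)]
11. ¬(p3 → (p1 ∨ ¬p2)), w   [¬□-rule on 7: fresh world w, vRw]
12. p3, w   [¬→-rule on 11]
13. ¬(p1 ∨ ¬p2), w   [¬→-rule on 11]
14. ¬p1, w   [¬∨-rule on 13]
15. p2, w   [¬∨-rule on 13]
Accessibility: uRu, uRv, vRu, vRv, vRw, wRv, wRw
The negation has an open branch (countermodel exists).

No, not valid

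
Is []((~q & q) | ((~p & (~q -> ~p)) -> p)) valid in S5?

Tableau for the negation ~[]((~q & q) | ((~p & (~q -> ~p)) -> p)):
1. ~[]((~q & q) | ((~p & (~q -> ~p)) -> p)), w0
2. ~((~q & q) | ((~p & (~q -> ~p)) -> p)), w1
3. ~(~q & q), w1
4. ~((~p & (~q -> ~p)) -> p), w1
5. ~p & (~q -> ~p), w1
6. ~p, w1
7. ~q -> ~p, w1
8. ~q, w1
Accessibility: w0Rw0, w0Rw1, w1Rw0, w1Rw1
The negation has an open branch (countermodel exists).

No, not valid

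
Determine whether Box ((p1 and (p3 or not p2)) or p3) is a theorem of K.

Tableau for the negation not Box ((p1 and (p3 or not p2)) or p3):
1. not Box ((p1 and (p3 or not p2)) or p3), w0
2. not ((p1 and (p3 or not p2)) or p3), w1   [neg-Box-rule on 1: fresh world w1, w0Rw1]
3. not (p1 and (p3 or not p2)), w1   [neg-or-rule on 2]
4. not p3, w1   [neg-or-rule on 2]
5. not (p3 or not p2), w1   [neg-and-rule on 3 (branches; this branch)]
6. p2, w1   [neg-or-rule on 5]
Accessibility: w0Rw1
The negation has an open branch (countermodel exists).

Invalid (countermodel exists)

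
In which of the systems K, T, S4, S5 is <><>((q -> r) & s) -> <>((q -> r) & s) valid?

T-tableau for the negation ~(<><>((q -> r) & s) -> <>((q -> r) & s)):
1. ~(<><>((q -> r) & s) -> <>((q -> r) & s)), 0
2. <><>((q -> r) & s), 0   [~->-rule on 1]
3. ~<>((q -> r) & s), 0   [~->-rule on 1]
4. ~((q -> r) & s), 0   [~<>-rule on 3 via 0R0]
5. ~s, 0   [~&-rule on 4 (branches; this branch)]
6. <>((q -> r) & s), 1   [<>-rule on 2: fresh world 1, 0R1]
7. ~((q -> r) & s), 1   [~<>-rule on 3 via 0R1]
8. ~s, 1   [~&-rule on 7 (branches; this branch)]
9. (q -> r) & s, 2   [<>-rule on 6: fresh world 2, 1R2]
10. q -> r, 2   [&-rule on 9]
11. s, 2   [&-rule on 9]
12. r, 2   [->-rule on 10 (branches; this branch)]
Accessibility: 0R0, 0R1, 1R1, 1R2, 2R2
Complete open branch: countermodel on a T-frame, so not valid in T, nor in K (the same frame is also a K-frame).
S4-tableau for the negation ~(<><>((q -> r) & s) -> <>((q -> r) & s)):
1. ~(<><>((q -> r) & s) -> <>((q -> r) & s)), 0
2. <><>((q -> r) & s), 0   [~->-rule on 1]
3. ~<>((q -> r) & s), 0   [~->-rule on 1]
4. ~((q -> r) & s), 0   [~<>-rule on 3 via 0R0]
5. ~(q -> r), 0   [~&-rule on 4 (branches; this branch)]
6. q, 0   [~->-rule on 5]
7. ~r, 0   [~->-rule on 5]
8. <>((q -> r) & s), 1   [<>-rule on 2: fresh world 1, 0R1]
9. ~((q -> r) & s), 1   [~<>-rule on 3 via 0R1]
10. ~(q -> r), 1   [~&-rule on 9 (branches; this branch)]
11. q, 1   [~->-rule on 10]
12. ~r, 1   [~->-rule on 10]
13. (q -> r) & s, 2   [<>-rule on 8: fresh world 2, 1R2]
14. q -> r, 2   [&-rule on 13]
15. s, 2   [&-rule on 13]
16. ~((q -> r) & s), 2   [~<>-rule on 3 via 0R2]
17. r, 2   [->-rule on 14 (branches; this branch)]
18. ~(q -> r), 2   [~&-rule on 16 (branches; this branch)]
19. q, 2   [~->-rule on 18]
20. ~r, 2   [~->-rule on 18]
Accessibility: 0R0, 0R1, 0R2, 1R1, 1R2, 2R2
Branch closes: r and ~r both at 2.
Every branch closes (one shown): valid in S4, hence also in S5 (every theorem of S4 is a theorem of S5).

S4, S5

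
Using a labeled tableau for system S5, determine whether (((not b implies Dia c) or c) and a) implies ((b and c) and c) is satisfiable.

1. (((not b implies Dia c) or c) and a) implies ((b and c) and c), u
2. (b and c) and c, u
3. b and c, u
4. c, u
5. b, u
Accessibility: uRu

Satisfiable (open branch found)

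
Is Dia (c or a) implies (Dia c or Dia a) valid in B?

Valid

Tableau for the negation not (Dia (c or a) implies (Dia c or Dia a)):
1. not (Dia (c or a) implies (Dia c or Dia a)), 0
2. Dia (c or a), 0   [neg-implies-rule on 1]
3. not (Dia c or Dia a), 0   [neg-implies-rule on 1]
4. not Dia c, 0   [neg-or-rule on 3]
5. not Dia a, 0   [neg-or-rule on 3]
6. not c, 0   [neg-Dia-rule on 4 via 0R0]
7. not a, 0   [neg-Dia-rule on 5 via 0R0]
8. c or a, 1   [Dia-rule on 2: fresh world 1, 0R1]
9. not c, 1   [neg-Dia-rule on 4 via 0R1]
10. not a, 1   [neg-Dia-rule on 5 via 0R1]
11. a, 1   [or-rule on 8 (branches; this branch)]
Accessibility: 0R0, 0R1, 1R0, 1R1
Branch closes: a and not a both at 1.
Every branch of the negation's tableau closes; the branch above is one of them.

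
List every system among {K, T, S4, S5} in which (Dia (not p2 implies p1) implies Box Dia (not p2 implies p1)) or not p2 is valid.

S5

S4-tableau for the negation not ((Dia (not p2 implies p1) implies Box Dia (not p2 implies p1)) or not p2):
1. not ((Dia (not p2 implies p1) implies Box Dia (not p2 implies p1)) or not p2), 0
2. not (Dia (not p2 implies p1) implies Box Dia (not p2 implies p1)), 0   [neg-or-rule on 1]
3. p2, 0   [neg-or-rule on 1]
4. Dia (not p2 implies p1), 0   [neg-implies-rule on 2]
5. not Box Dia (not p2 implies p1), 0   [neg-implies-rule on 2]
6. not p2 implies p1, 1   [Dia-rule on 4: fresh world 1, 0R1]
7. p1, 1   [implies-rule on 6 (branches; this branch)]
8. not Dia (not p2 implies p1), 2   [neg-Box-rule on 5: fresh world 2, 0R2]
9. not (not p2 implies p1), 2   [neg-Dia-rule on 8 via 2R2]
10. not p2, 2   [neg-implies-rule on 9]
11. not p1, 2   [neg-implies-rule on 9]
Accessibility: 0R0, 0R1, 0R2, 1R1, 2R2
Complete open branch: countermodel on an S4-frame, so not valid in S4, nor in K, T (the same frame is also a K-frame and a T-frame).
S5-tableau for the negation not ((Dia (not p2 implies p1) implies Box Dia (not p2 implies p1)) or not p2):
1. not ((Dia (not p2 implies p1) implies Box Dia (not p2 implies p1)) or not p2), 0
2. not (Dia (not p2 implies p1) implies Box Dia (not p2 implies p1)), 0   [neg-or-rule on 1]
3. p2, 0   [neg-or-rule on 1]
4. Dia (not p2 implies p1), 0   [neg-implies-rule on 2]
5. not Box Dia (not p2 implies p1), 0   [neg-implies-rule on 2]
6. not p2 implies p1, 1   [Dia-rule on 4: fresh world 1, 0R1]
7. p1, 1   [implies-rule on 6 (branches; this branch)]
8. not Dia (not p2 implies p1), 2   [neg-Box-rule on 5: fresh world 2, 0R2]
9. not (not p2 implies p1), 0   [neg-Dia-rule on 8 via 2R0]
10. not p2, 0   [neg-implies-rule on 9]
11. not p1, 0   [neg-implies-rule on 9]
Accessibility: 0R0, 0R1, 0R2, 1R0, 1R1, 1R2, 2R0, 2R1, 2R2
Branch closes: p2 and not p2 both at 0.
Every branch closes (one shown): valid in S5.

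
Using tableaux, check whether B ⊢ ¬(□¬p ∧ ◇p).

Valid in B

Tableau for the negation □¬p ∧ ◇p:
1. □¬p ∧ ◇p, w0
2. □¬p, w0
3. ◇p, w0
4. ¬p, w0
5. p, w1
6. ¬p, w1
Accessibility: w0Rw0, w0Rw1, w1Rw0, w1Rw1
Branch closes: p and ¬p both at w1.
All branches of the negation close; one closing branch shown above.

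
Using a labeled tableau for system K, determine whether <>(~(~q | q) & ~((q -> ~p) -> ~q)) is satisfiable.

1. <>(~(~q | q) & ~((q -> ~p) -> ~q)), u
2. ~(~q | q) & ~((q -> ~p) -> ~q), v
3. ~(~q | q), v
4. ~((q -> ~p) -> ~q), v
5. q, v
6. ~q, v
Accessibility: uRv
Branch closes: q and ~q both at v.
Every branch closes; the branch above is one of them.

Unsatisfiable (every branch closes)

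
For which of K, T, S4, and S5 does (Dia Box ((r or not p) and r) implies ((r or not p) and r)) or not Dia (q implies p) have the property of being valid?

S5

S5-tableau for the negation not ((Dia Box ((r or not p) and r) implies ((r or not p) and r)) or not Dia (q implies p)):
1. not ((Dia Box ((r or not p) and r) implies ((r or not p) and r)) or not Dia (q implies p)), w0
2. not (Dia Box ((r or not p) and r) implies ((r or not p) and r)), w0   [neg-or-rule on 1]
3. Dia (q implies p), w0   [neg-or-rule on 1]
4. Dia Box ((r or not p) and r), w0   [neg-implies-rule on 2]
5. not ((r or not p) and r), w0   [neg-implies-rule on 2]
6. not (r or not p), w0   [neg-and-rule on 5 (branches; this branch)]
7. not r, w0   [neg-or-rule on 6]
8. p, w0   [neg-or-rule on 6]
9. q implies p, w1   [Dia-rule on 3: fresh world w1, w0Rw1]
10. p, w1   [implies-rule on 9 (branches; this branch)]
11. Box ((r or not p) and r), w2   [Dia-rule on 4: fresh world w2, w0Rw2]
12. (r or not p) and r, w0   [Box-rule on 11 via w2Rw0]
13. r or not p, w0   [and-rule on 12]
14. r, w0   [and-rule on 12]
Accessibility: w0Rw0, w0Rw1, w0Rw2, w1Rw0, w1Rw1, w1Rw2, w2Rw0, w2Rw1, w2Rw2
Branch closes: r and not r both at w0.
Every branch closes (one shown): valid in S5.
S4-tableau for the negation not ((Dia Box ((r or not p) and r) implies ((r or not p) and r)) or not Dia (q implies p)):
1. not ((Dia Box ((r or not p) and r) implies ((r or not p) and r)) or not Dia (q implies p)), w0
2. not (Dia Box ((r or not p) and r) implies ((r or not p) and r)), w0   [neg-or-rule on 1]
3. Dia (q implies p), w0   [neg-or-rule on 1]
4. Dia Box ((r or not p) and r), w0   [neg-implies-rule on 2]
5. not ((r or not p) and r), w0   [neg-implies-rule on 2]
6. not r, w0   [neg-and-rule on 5 (branches; this branch)]
7. q implies p, w1   [Dia-rule on 3: fresh world w1, w0Rw1]
8. p, w1   [implies-rule on 7 (branches; this branch)]
9. Box ((r or not p) and r), w2   [Dia-rule on 4: fresh world w2, w0Rw2]
10. (r or not p) and r, w2   [Box-rule on 9 via w2Rw2]
11. r or not p, w2   [and-rule on 10]
12. r, w2   [and-rule on 10]
13. not p, w2   [or-rule on 11 (branches; this branch)]
Accessibility: w0Rw0, w0Rw1, w0Rw2, w1Rw1, w2Rw2
Complete open branch: countermodel on an S4-frame, so not valid in S4, nor in K, T (the same frame is also a K-frame and a T-frame).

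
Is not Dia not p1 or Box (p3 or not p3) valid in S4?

Tableau for the negation not (not Dia not p1 or Box (p3 or not p3)):
1. not (not Dia not p1 or Box (p3 or not p3)), u
2. Dia not p1, u
3. not Box (p3 or not p3), u
4. not p1, v
5. not (p3 or not p3), w
6. not p3, w
7. p3, w
Accessibility: uRu, uRv, uRw, vRv, wRw
Branch closes: p3 and not p3 both at w.
All branches of the negation close; one closing branch shown above.

Yes, valid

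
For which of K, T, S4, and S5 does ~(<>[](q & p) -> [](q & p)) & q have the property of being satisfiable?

K, T, S4

S4-tableau for the formula:
1. ~(<>[](q & p) -> [](q & p)) & q, u
2. ~(<>[](q & p) -> [](q & p)), u
3. q, u
4. <>[](q & p), u
5. ~[](q & p), u
6. [](q & p), v
7. q & p, v
8. q, v
9. p, v
10. ~(q & p), w
11. ~p, w
Accessibility: uRu, uRv, uRw, vRv, wRw
Complete open branch: satisfiable in S4, hence also in K, T (this S4-model is also a K-model and a T-model).
S5-tableau for the formula:
1. ~(<>[](q & p) -> [](q & p)) & q, u
2. ~(<>[](q & p) -> [](q & p)), u
3. q, u
4. <>[](q & p), u
5. ~[](q & p), u
6. [](q & p), v
7. q & p, u
8. p, u
9. q & p, v
10. q, v
11. p, v
12. ~(q & p), w
13. q & p, w
14. q, w
15. p, w
16. ~p, w
Accessibility: uRu, uRv, uRw, vRu, vRv, vRw, wRu, wRv, wRw
Branch closes: p and ~p both at w.
Every branch closes (one shown): unsatisfiable in S5.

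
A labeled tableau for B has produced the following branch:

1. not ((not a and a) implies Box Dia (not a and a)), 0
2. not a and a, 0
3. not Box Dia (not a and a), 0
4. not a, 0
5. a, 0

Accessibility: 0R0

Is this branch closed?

Both a and not a appear at 0.

Yes, closed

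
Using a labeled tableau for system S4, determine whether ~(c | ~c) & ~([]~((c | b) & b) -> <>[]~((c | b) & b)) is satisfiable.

Unsatisfiable

1. ~(c | ~c) & ~([]~((c | b) & b) -> <>[]~((c | b) & b)), 0
2. ~(c | ~c), 0
3. ~([]~((c | b) & b) -> <>[]~((c | b) & b)), 0
4. ~c, 0
5. c, 0
Accessibility: 0R0
Branch closes: c and ~c both at 0.
All branches of the tableau close; one closing branch shown above.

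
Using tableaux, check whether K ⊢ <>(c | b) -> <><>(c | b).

Not valid

Tableau for the negation ~(<>(c | b) -> <><>(c | b)):
1. ~(<>(c | b) -> <><>(c | b)), u
2. <>(c | b), u
3. ~<><>(c | b), u
4. c | b, v
5. ~<>(c | b), v
6. b, v
Accessibility: uRv
The negation has an open branch (countermodel exists).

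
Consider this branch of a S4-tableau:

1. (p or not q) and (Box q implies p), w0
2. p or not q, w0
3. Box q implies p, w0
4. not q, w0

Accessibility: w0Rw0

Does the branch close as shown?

Open

There is no literal clash: for every atom and world, at most one sign appears.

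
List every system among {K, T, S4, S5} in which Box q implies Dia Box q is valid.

T, S4, S5

K-tableau for the negation not (Box q implies Dia Box q):
1. not (Box q implies Dia Box q), w0
2. Box q, w0
3. not Dia Box q, w0
Complete open branch: countermodel on a K-frame, so not valid in K.
T-tableau for the negation not (Box q implies Dia Box q):
1. not (Box q implies Dia Box q), w0
2. Box q, w0
3. not Dia Box q, w0
4. q, w0
5. not Box q, w0
6. not q, w1
7. q, w1
Accessibility: w0Rw0, w0Rw1, w1Rw1
Branch closes: q and not q both at w1.
Every branch closes (one shown): valid in T, hence also in S4, S5 (every theorem of T is a theorem of S4 and S5).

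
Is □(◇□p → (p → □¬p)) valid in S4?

Tableau for the negation ¬□(◇□p → (p → □¬p)):
1. ¬□(◇□p → (p → □¬p)), 0
2. ¬(◇□p → (p → □¬p)), 1
3. ◇□p, 1
4. ¬(p → □¬p), 1
5. p, 1
6. ¬□¬p, 1
7. □p, 2
8. p, 2
9. p, 3
Accessibility: 0R0, 0R1, 0R2, 0R3, 1R1, 1R2, 1R3, 2R2, 3R3
The negation has an open branch (countermodel exists).

Not valid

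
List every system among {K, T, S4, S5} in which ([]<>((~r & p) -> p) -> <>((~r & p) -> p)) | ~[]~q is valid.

T-tableau for the negation ~(([]<>((~r & p) -> p) -> <>((~r & p) -> p)) | ~[]~q):
1. ~(([]<>((~r & p) -> p) -> <>((~r & p) -> p)) | ~[]~q), w0
2. ~([]<>((~r & p) -> p) -> <>((~r & p) -> p)), w0
3. []~q, w0
4. []<>((~r & p) -> p), w0
5. ~<>((~r & p) -> p), w0
6. ~q, w0
7. <>((~r & p) -> p), w0
8. ~((~r & p) -> p), w0
9. ~r & p, w0
10. ~p, w0
11. ~r, w0
12. p, w0
Accessibility: w0Rw0
Branch closes: p and ~p both at w0.
Every branch closes (one shown): valid in T, hence also in S4, S5 (every theorem of T is a theorem of S4 and S5).
K-tableau for the negation ~(([]<>((~r & p) -> p) -> <>((~r & p) -> p)) | ~[]~q):
1. ~(([]<>((~r & p) -> p) -> <>((~r & p) -> p)) | ~[]~q), w0
2. ~([]<>((~r & p) -> p) -> <>((~r & p) -> p)), w0
3. []~q, w0
4. []<>((~r & p) -> p), w0
5. ~<>((~r & p) -> p), w0
Complete open branch: countermodel on a K-frame, so not valid in K.

T, S4, S5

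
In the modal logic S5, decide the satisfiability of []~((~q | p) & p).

Yes, satisfiable

1. []~((~q | p) & p), w0
2. ~((~q | p) & p), w0   [[]-rule on 1 via w0Rw0]
3. ~p, w0   [~&-rule on 2 (branches; this branch)]
Accessibility: w0Rw0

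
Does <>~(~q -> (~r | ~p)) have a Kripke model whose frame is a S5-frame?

Satisfiable

1. <>~(~q -> (~r | ~p)), u
2. ~(~q -> (~r | ~p)), v
3. ~q, v
4. ~(~r | ~p), v
5. r, v
6. p, v
Accessibility: uRu, uRv, vRu, vRv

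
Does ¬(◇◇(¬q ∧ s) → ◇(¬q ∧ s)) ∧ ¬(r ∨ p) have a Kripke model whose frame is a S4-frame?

1. ¬(◇◇(¬q ∧ s) → ◇(¬q ∧ s)) ∧ ¬(r ∨ p), w0
2. ¬(◇◇(¬q ∧ s) → ◇(¬q ∧ s)), w0
3. ¬(r ∨ p), w0
4. ◇◇(¬q ∧ s), w0
5. ¬◇(¬q ∧ s), w0
6. ¬r, w0
7. ¬p, w0
8. ¬(¬q ∧ s), w0
9. ¬s, w0
10. ◇(¬q ∧ s), w1
11. ¬(¬q ∧ s), w1
12. ¬s, w1
13. ¬q ∧ s, w2
14. ¬q, w2
15. s, w2
16. ¬(¬q ∧ s), w2
17. ¬s, w2
Accessibility: w0Rw0, w0Rw1, w0Rw2, w1Rw1, w1Rw2, w2Rw2
Branch closes: s and ¬s both at w2.
All branches of the tableau close; one closing branch shown above.

Unsatisfiable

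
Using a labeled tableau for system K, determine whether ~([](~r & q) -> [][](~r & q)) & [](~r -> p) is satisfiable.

Yes, satisfiable

1. ~([](~r & q) -> [][](~r & q)) & [](~r -> p), u
2. ~([](~r & q) -> [][](~r & q)), u
3. [](~r -> p), u
4. [](~r & q), u
5. ~[][](~r & q), u
6. ~[](~r & q), v
7. ~r -> p, v
8. ~r & q, v
9. ~r, v
10. q, v
11. p, v
12. ~(~r & q), w
13. ~q, w
Accessibility: uRv, vRw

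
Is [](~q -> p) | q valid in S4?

Invalid (countermodel exists)

Tableau for the negation ~([](~q -> p) | q):
1. ~([](~q -> p) | q), 0
2. ~[](~q -> p), 0
3. ~q, 0
4. ~(~q -> p), 1
5. ~q, 1
6. ~p, 1
Accessibility: 0R0, 0R1, 1R1
The negation has an open branch (countermodel exists).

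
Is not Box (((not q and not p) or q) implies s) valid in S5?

Tableau for the negation Box (((not q and not p) or q) implies s):
1. Box (((not q and not p) or q) implies s), 0
2. ((not q and not p) or q) implies s, 0
3. s, 0
Accessibility: 0R0
The negation has an open branch (countermodel exists).

Not valid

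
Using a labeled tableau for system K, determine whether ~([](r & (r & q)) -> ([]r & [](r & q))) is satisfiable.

Unsatisfiable

1. ~([](r & (r & q)) -> ([]r & [](r & q))), 0
2. [](r & (r & q)), 0
3. ~([]r & [](r & q)), 0
4. ~[](r & q), 0
5. ~(r & q), 1
6. r & (r & q), 1
7. r, 1
8. r & q, 1
9. q, 1
10. ~q, 1
Accessibility: 0R1
Branch closes: q and ~q both at 1.
Every branch closes; the branch above is one of them.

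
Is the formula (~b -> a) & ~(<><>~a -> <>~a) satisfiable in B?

Yes, satisfiable

1. (~b -> a) & ~(<><>~a -> <>~a), u
2. ~b -> a, u
3. ~(<><>~a -> <>~a), u
4. <><>~a, u
5. ~<>~a, u
6. a, u
7. <>~a, v
8. a, v
9. ~a, w
Accessibility: uRu, uRv, vRu, vRv, vRw, wRv, wRw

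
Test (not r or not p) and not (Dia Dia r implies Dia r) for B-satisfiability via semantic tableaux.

Satisfiable

1. (not r or not p) and not (Dia Dia r implies Dia r), w0
2. not r or not p, w0
3. not (Dia Dia r implies Dia r), w0
4. Dia Dia r, w0
5. not Dia r, w0
6. not r, w0
7. not p, w0
8. Dia r, w1
9. not r, w1
10. r, w2
Accessibility: w0Rw0, w0Rw1, w1Rw0, w1Rw1, w1Rw2, w2Rw1, w2Rw2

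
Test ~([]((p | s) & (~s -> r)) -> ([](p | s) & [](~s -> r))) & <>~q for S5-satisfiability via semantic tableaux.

1. ~([]((p | s) & (~s -> r)) -> ([](p | s) & [](~s -> r))) & <>~q, 0
2. ~([]((p | s) & (~s -> r)) -> ([](p | s) & [](~s -> r))), 0
3. <>~q, 0
4. []((p | s) & (~s -> r)), 0
5. ~([](p | s) & [](~s -> r)), 0
6. (p | s) & (~s -> r), 0
7. p | s, 0
8. ~s -> r, 0
9. ~[](~s -> r), 0
10. s, 0
11. r, 0
12. ~q, 1
13. (p | s) & (~s -> r), 1
14. p | s, 1
15. ~s -> r, 1
16. s, 1
17. r, 1
18. ~(~s -> r), 2
19. ~s, 2
20. ~r, 2
21. (p | s) & (~s -> r), 2
22. p | s, 2
23. ~s -> r, 2
24. p, 2
25. r, 2
Accessibility: 0R0, 0R1, 0R2, 1R0, 1R1, 1R2, 2R0, 2R1, 2R2
Branch closes: r and ~r both at 2.
All branches of the tableau close; one closing branch shown above.

Unsatisfiable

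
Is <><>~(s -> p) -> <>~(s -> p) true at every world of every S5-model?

Valid

Tableau for the negation ~(<><>~(s -> p) -> <>~(s -> p)):
1. ~(<><>~(s -> p) -> <>~(s -> p)), u
2. <><>~(s -> p), u   [~->-rule on 1]
3. ~<>~(s -> p), u   [~->-rule on 1]
4. s -> p, u   [~<>-rule on 3 via uRu]
5. p, u   [->-rule on 4 (branches; this branch)]
6. <>~(s -> p), v   [<>-rule on 2: fresh world v, uRv]
7. s -> p, v   [~<>-rule on 3 via uRv]
8. p, v   [->-rule on 7 (branches; this branch)]
9. ~(s -> p), w   [<>-rule on 6: fresh world w, vRw]
10. s, w   [~->-rule on 9]
11. ~p, w   [~->-rule on 9]
12. s -> p, w   [~<>-rule on 3 via uRw]
13. p, w   [->-rule on 12 (branches; this branch)]
Accessibility: uRu, uRv, uRw, vRu, vRv, vRw, wRu, wRv, wRw
Branch closes: p and ~p both at w.
Every branch of the negation's tableau closes; the branch above is one of them.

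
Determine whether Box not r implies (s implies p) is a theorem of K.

Invalid (countermodel exists)

Tableau for the negation not (Box not r implies (s implies p)):
1. not (Box not r implies (s implies p)), w0
2. Box not r, w0   [neg-implies-rule on 1]
3. not (s implies p), w0   [neg-implies-rule on 1]
4. s, w0   [neg-implies-rule on 3]
5. not p, w0   [neg-implies-rule on 3]
The negation has an open branch (countermodel exists).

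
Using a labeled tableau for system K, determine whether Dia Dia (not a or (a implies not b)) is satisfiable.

1. Dia Dia (not a or (a implies not b)), w0
2. Dia (not a or (a implies not b)), w1
3. not a or (a implies not b), w2
4. a implies not b, w2
5. not b, w2
Accessibility: w0Rw1, w1Rw2

Satisfiable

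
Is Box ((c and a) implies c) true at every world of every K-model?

Tableau for the negation not Box ((c and a) implies c):
1. not Box ((c and a) implies c), 0
2. not ((c and a) implies c), 1
3. c and a, 1
4. not c, 1
5. c, 1
6. a, 1
Accessibility: 0R1
Branch closes: c and not c both at 1.
Every branch of the negation's tableau closes; the branch above is one of them.

Valid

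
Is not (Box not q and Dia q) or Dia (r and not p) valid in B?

Tableau for the negation not (not (Box not q and Dia q) or Dia (r and not p)):
1. not (not (Box not q and Dia q) or Dia (r and not p)), 0
2. Box not q and Dia q, 0
3. not Dia (r and not p), 0
4. Box not q, 0
5. Dia q, 0
6. not (r and not p), 0
7. not q, 0
8. p, 0
9. q, 1
10. not (r and not p), 1
11. not q, 1
Accessibility: 0R0, 0R1, 1R0, 1R1
Branch closes: q and not q both at 1.
Every branch of the negation's tableau closes; the branch above is one of them.

Yes, valid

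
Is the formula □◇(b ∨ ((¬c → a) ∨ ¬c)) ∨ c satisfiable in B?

Satisfiable

1. □◇(b ∨ ((¬c → a) ∨ ¬c)) ∨ c, w0
2. c, w0
Accessibility: w0Rw0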